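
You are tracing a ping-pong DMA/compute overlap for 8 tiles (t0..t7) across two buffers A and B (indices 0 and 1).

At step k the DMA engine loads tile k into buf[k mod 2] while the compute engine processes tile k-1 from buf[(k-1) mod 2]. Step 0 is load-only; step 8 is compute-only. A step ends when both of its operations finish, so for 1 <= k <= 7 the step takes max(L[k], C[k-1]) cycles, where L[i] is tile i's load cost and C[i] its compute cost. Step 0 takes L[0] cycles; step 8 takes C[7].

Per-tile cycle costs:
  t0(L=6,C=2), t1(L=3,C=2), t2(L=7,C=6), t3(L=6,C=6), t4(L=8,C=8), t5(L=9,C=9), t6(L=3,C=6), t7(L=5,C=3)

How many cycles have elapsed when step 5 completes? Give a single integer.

  0. 6=6c; end=6; A:t0 B:-
  1. max(3,2)=3c; end=9; A:t0 B:t1
  2. max(7,2)=7c; end=16; A:t2 B:t1
  3. max(6,6)=6c; end=22; A:t2 B:t3
  4. max(8,6)=8c; end=30; A:t4 B:t3
  5. max(9,8)=9c; end=39; A:t4 B:t5
  6. max(3,9)=9c; end=48; A:t6 B:t5
  7. max(5,6)=6c; end=54; A:t6 B:t7
  8. 3=3c; end=57; A:t6 B:t7

end_cycle[5] = 39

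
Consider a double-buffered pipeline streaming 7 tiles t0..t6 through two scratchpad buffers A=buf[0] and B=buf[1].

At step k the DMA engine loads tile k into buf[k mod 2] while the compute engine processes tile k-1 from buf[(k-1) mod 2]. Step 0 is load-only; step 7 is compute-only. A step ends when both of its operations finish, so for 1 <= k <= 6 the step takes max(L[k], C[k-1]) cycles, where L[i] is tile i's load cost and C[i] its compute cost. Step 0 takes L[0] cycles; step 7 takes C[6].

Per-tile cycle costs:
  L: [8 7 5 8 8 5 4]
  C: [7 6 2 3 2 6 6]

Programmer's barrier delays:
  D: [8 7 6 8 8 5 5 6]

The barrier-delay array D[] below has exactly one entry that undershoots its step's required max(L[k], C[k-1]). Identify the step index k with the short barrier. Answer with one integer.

hazard at step 6

step 0: need L[0]=8 = 8; D[0]=8 ok
step 1: need max(L[1]=7,C[0]=7) = 7; D[1]=7 ok
step 2: need max(L[2]=5,C[1]=6) = 6; D[2]=6 ok
step 3: need max(L[3]=8,C[2]=2) = 8; D[3]=8 ok
step 4: need max(L[4]=8,C[3]=3) = 8; D[4]=8 ok
step 5: need max(L[5]=5,C[4]=2) = 5; D[5]=5 ok
step 6: need max(L[6]=4,C[5]=6) = 6; D[6]=5 SHORT
step 7: need C[6]=6 = 6; D[7]=6 ok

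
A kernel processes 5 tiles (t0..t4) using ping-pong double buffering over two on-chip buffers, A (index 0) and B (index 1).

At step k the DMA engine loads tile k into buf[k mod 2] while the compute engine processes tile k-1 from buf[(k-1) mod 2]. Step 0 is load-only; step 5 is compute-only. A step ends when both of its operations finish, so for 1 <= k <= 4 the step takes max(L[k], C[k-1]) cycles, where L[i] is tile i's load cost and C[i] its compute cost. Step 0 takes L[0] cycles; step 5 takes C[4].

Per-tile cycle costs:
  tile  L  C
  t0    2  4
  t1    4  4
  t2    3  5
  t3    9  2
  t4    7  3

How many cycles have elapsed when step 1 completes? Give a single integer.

end_cycle[1] = 6

k=0 load=t0/2c comp=- wait=2 total=2
k=1 load=t1/4c comp=t0/4c wait=4 total=6
k=2 load=t2/3c comp=t1/4c wait=4 total=10
k=3 load=t3/9c comp=t2/5c wait=9 total=19
k=4 load=t4/7c comp=t3/2c wait=7 total=26
k=5 load=- comp=t4/3c wait=3 total=29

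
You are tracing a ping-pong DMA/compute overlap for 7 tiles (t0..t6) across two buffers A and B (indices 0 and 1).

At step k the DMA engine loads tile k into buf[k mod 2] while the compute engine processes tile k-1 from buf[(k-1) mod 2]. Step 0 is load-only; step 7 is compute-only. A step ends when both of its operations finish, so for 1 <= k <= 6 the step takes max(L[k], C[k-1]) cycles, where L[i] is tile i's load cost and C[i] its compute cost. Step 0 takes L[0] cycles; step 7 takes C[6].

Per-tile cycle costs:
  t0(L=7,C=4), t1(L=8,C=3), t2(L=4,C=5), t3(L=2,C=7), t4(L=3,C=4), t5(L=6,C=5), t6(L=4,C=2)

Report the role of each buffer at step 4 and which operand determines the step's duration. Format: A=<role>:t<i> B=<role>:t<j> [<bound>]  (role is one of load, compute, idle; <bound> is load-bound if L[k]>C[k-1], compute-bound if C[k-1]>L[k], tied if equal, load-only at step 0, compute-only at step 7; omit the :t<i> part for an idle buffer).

step 4: A=load:t4 B=compute:t3 [compute-bound]

k=0 load=t0/7c comp=- wait=7 total=7
k=1 load=t1/8c comp=t0/4c wait=8 total=15
k=2 load=t2/4c comp=t1/3c wait=4 total=19
k=3 load=t3/2c comp=t2/5c wait=5 total=24
k=4 load=t4/3c comp=t3/7c wait=7 total=31
k=5 load=t5/6c comp=t4/4c wait=6 total=37
k=6 load=t6/4c comp=t5/5c wait=5 total=42
k=7 load=- comp=t6/2c wait=2 total=44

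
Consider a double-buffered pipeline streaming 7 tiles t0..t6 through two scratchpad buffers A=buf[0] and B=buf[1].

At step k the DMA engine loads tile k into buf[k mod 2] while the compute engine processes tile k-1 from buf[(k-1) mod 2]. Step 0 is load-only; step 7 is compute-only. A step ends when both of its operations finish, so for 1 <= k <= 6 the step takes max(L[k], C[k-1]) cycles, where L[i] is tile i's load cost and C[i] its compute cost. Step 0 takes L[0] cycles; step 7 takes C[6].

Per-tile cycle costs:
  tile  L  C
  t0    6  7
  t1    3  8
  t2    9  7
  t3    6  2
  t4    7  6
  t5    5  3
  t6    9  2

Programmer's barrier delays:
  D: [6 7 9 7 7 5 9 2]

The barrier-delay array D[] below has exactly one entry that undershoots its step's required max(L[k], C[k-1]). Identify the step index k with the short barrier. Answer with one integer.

hazard at step 5

[0] required=L[0]=6=6 vs D=6 ok
[1] required=max(L[1]=3,C[0]=7)=7 vs D=7 ok
[2] required=max(L[2]=9,C[1]=8)=9 vs D=9 ok
[3] required=max(L[3]=6,C[2]=7)=7 vs D=7 ok
[4] required=max(L[4]=7,C[3]=2)=7 vs D=7 ok
[5] required=max(L[5]=5,C[4]=6)=6 vs D=5 SHORT
[6] required=max(L[6]=9,C[5]=3)=9 vs D=9 ok
[7] required=C[6]=2=2 vs D=2 ok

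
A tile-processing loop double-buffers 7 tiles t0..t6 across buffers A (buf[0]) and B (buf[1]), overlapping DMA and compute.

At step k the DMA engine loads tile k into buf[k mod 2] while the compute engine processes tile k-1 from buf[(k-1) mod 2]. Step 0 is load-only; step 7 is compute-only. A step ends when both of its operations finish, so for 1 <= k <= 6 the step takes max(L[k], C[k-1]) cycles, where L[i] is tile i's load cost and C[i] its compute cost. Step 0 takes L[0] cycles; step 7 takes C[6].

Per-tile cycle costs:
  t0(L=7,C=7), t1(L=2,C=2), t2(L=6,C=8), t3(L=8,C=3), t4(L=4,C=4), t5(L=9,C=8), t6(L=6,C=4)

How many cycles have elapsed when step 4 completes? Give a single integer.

  0. 7=7c; end=7; A:t0 B:-
  1. max(2,7)=7c; end=14; A:t0 B:t1
  2. max(6,2)=6c; end=20; A:t2 B:t1
  3. max(8,8)=8c; end=28; A:t2 B:t3
  4. max(4,3)=4c; end=32; A:t4 B:t3
  5. max(9,4)=9c; end=41; A:t4 B:t5
  6. max(6,8)=8c; end=49; A:t6 B:t5
  7. 4=4c; end=53; A:t6 B:t5

end_cycle[4] = 32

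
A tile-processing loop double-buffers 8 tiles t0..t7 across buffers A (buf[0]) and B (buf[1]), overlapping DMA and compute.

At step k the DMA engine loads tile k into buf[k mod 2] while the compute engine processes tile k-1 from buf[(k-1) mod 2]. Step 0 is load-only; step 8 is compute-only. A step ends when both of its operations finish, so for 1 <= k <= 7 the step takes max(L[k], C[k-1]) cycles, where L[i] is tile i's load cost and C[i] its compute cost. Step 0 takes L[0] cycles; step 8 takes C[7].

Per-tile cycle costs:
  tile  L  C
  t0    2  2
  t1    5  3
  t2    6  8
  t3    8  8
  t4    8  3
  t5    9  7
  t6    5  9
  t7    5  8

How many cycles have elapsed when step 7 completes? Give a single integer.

end_cycle[7] = 54

k=0 load=t0/2c comp=- wait=2 total=2
k=1 load=t1/5c comp=t0/2c wait=5 total=7
k=2 load=t2/6c comp=t1/3c wait=6 total=13
k=3 load=t3/8c comp=t2/8c wait=8 total=21
k=4 load=t4/8c comp=t3/8c wait=8 total=29
k=5 load=t5/9c comp=t4/3c wait=9 total=38
k=6 load=t6/5c comp=t5/7c wait=7 total=45
k=7 load=t7/5c comp=t6/9c wait=9 total=54
k=8 load=- comp=t7/8c wait=8 total=62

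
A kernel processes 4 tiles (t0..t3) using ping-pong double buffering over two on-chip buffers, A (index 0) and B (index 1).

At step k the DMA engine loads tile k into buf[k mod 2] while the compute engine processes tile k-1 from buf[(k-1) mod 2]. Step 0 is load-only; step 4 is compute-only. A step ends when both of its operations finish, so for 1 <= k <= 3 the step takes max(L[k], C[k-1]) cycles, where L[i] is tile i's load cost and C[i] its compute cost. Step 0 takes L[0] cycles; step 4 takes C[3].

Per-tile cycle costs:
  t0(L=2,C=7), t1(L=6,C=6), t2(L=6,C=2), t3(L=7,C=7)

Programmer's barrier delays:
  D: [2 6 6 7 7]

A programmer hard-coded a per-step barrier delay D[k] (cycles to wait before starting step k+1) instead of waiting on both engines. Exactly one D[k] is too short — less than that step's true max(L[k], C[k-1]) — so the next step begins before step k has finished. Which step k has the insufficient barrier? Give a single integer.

k=0 barrier L[0]=2→2c, D[0]=2 ok
k=1 barrier max(L[1]=6,C[0]=7)→7c, D[1]=6 SHORT
k=2 barrier max(L[2]=6,C[1]=6)→6c, D[2]=6 ok
k=3 barrier max(L[3]=7,C[2]=2)→7c, D[3]=7 ok
k=4 barrier C[3]=7→7c, D[4]=7 ok

hazard at step 1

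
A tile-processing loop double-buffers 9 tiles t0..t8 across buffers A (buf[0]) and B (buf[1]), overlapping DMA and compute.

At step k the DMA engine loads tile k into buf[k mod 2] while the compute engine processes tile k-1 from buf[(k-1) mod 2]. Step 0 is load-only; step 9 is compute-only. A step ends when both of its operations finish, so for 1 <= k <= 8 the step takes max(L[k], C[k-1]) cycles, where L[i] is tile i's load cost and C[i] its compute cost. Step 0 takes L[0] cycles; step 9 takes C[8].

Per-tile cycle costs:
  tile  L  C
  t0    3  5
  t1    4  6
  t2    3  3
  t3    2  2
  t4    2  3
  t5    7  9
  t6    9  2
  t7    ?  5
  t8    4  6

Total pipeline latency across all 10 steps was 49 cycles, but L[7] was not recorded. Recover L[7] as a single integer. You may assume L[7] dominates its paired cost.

step 0 | dur = L[0]=3 = 3
step 1 | dur = max(L[1]=4, C[0]=5) = 5
step 2 | dur = max(L[2]=3, C[1]=6) = 6
step 3 | dur = max(L[3]=2, C[2]=3) = 3
step 4 | dur = max(L[4]=2, C[3]=2) = 2
step 5 | dur = max(L[5]=7, C[4]=3) = 7
step 6 | dur = max(L[6]=9, C[5]=9) = 9
step 7 | dur = max(L[7]=?, C[6]=2) = L[7]  (unknown; binding)
step 8 | dur = max(L[8]=4, C[7]=5) = 5
step 9 | dur = C[8]=6 = 6
sum of known step durations = 46
dur[7] = total - known = 49 - 46 = 3
L[7] is the binding max in step 7, so L[7] = dur[7] = 3

L[7] = 3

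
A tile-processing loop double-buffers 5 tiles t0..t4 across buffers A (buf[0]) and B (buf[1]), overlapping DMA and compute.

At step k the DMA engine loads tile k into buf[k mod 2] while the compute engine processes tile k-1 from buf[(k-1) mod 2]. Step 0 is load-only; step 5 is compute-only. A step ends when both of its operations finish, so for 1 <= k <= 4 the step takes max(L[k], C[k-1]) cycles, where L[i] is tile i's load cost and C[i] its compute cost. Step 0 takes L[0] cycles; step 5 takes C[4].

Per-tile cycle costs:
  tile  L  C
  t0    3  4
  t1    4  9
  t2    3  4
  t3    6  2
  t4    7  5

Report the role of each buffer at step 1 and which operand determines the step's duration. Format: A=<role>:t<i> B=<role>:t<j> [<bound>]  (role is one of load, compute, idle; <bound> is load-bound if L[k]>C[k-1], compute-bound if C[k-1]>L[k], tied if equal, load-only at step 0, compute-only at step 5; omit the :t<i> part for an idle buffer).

  0. 3=3c; end=3; A:t0 B:-
  1. max(4,4)=4c; end=7; A:t0 B:t1
  2. max(3,9)=9c; end=16; A:t2 B:t1
  3. max(6,4)=6c; end=22; A:t2 B:t3
  4. max(7,2)=7c; end=29; A:t4 B:t3
  5. 5=5c; end=34; A:t4 B:t3

step 1: A=compute:t0 B=load:t1 [tied]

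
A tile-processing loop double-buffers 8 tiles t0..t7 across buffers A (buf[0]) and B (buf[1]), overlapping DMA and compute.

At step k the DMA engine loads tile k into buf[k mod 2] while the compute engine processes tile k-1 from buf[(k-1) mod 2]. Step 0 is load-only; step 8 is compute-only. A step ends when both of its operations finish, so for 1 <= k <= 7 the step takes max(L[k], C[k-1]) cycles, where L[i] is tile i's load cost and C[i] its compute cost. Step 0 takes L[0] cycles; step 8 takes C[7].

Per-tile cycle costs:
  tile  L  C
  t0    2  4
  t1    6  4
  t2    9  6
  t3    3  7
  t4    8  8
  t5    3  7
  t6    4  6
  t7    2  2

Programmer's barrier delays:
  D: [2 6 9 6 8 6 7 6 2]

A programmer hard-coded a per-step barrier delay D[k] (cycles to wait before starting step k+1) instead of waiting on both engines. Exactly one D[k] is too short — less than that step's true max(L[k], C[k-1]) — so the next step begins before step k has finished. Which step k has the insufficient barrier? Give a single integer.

[0] required=L[0]=2=2 vs D=2 ok
[1] required=max(L[1]=6,C[0]=4)=6 vs D=6 ok
[2] required=max(L[2]=9,C[1]=4)=9 vs D=9 ok
[3] required=max(L[3]=3,C[2]=6)=6 vs D=6 ok
[4] required=max(L[4]=8,C[3]=7)=8 vs D=8 ok
[5] required=max(L[5]=3,C[4]=8)=8 vs D=6 SHORT
[6] required=max(L[6]=4,C[5]=7)=7 vs D=7 ok
[7] required=max(L[7]=2,C[6]=6)=6 vs D=6 ok
[8] required=C[7]=2=2 vs D=2 ok

hazard at step 5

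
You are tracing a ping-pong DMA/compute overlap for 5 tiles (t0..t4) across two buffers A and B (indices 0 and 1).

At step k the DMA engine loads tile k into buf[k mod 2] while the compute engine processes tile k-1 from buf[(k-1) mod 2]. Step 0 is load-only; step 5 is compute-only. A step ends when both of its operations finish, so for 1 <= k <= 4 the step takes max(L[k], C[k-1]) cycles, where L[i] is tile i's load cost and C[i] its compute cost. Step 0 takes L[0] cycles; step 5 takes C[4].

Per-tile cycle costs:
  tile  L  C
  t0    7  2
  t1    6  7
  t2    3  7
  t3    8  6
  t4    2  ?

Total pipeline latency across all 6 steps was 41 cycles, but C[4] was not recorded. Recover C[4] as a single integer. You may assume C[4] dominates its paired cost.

C[4] = 7

step 0 → dur = L[0]=7 = 7
step 1 → dur = max(L[1]=6, C[0]=2) = 6
step 2 → dur = max(L[2]=3, C[1]=7) = 7
step 3 → dur = max(L[3]=8, C[2]=7) = 8
step 4 → dur = max(L[4]=2, C[3]=6) = 6
step 5 → dur = C[4]=? = C[4]  (unknown; binding)
sum of known step durations = 34
dur[5] = total - known = 41 - 34 = 7
C[4] is the binding max in step 5, so C[4] = dur[5] = 7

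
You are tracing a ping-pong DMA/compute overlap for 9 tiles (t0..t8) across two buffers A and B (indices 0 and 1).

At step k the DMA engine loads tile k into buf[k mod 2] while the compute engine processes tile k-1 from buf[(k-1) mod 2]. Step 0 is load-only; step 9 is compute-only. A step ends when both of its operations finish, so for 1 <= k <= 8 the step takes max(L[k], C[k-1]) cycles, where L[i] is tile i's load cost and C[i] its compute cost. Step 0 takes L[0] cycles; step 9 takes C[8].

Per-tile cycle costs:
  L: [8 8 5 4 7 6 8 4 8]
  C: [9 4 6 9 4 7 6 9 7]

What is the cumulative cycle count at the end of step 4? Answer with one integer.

end_cycle[4] = 37

[0] DMA t0→A (8c) ∥ CU idle ⇒ 8c, clock 8
[1] DMA t1→B (8c) ∥ CU A:t0 (9c) ⇒ 9c, clock 17
[2] DMA t2→A (5c) ∥ CU B:t1 (4c) ⇒ 5c, clock 22
[3] DMA t3→B (4c) ∥ CU A:t2 (6c) ⇒ 6c, clock 28
[4] DMA t4→A (7c) ∥ CU B:t3 (9c) ⇒ 9c, clock 37
[5] DMA t5→B (6c) ∥ CU A:t4 (4c) ⇒ 6c, clock 43
[6] DMA t6→A (8c) ∥ CU B:t5 (7c) ⇒ 8c, clock 51
[7] DMA t7→B (4c) ∥ CU A:t6 (6c) ⇒ 6c, clock 57
[8] DMA t8→A (8c) ∥ CU B:t7 (9c) ⇒ 9c, clock 66
[9] DMA idle ∥ CU A:t8 (7c) ⇒ 7c, clock 73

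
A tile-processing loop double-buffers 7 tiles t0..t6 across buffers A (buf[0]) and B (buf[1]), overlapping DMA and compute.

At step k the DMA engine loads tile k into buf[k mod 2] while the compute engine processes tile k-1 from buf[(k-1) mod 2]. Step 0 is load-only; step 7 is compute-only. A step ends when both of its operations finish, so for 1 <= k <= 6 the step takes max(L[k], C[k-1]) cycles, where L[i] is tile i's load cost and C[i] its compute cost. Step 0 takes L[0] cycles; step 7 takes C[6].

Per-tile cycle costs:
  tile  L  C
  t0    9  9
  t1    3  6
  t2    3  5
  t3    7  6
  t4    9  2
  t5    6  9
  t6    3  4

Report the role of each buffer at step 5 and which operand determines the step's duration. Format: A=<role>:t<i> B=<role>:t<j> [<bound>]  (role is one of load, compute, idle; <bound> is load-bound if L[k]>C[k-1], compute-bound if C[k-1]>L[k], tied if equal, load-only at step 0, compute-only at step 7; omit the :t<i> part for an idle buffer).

[0] DMA t0→A (9c) ∥ CU idle ⇒ 9c, clock 9
[1] DMA t1→B (3c) ∥ CU A:t0 (9c) ⇒ 9c, clock 18
[2] DMA t2→A (3c) ∥ CU B:t1 (6c) ⇒ 6c, clock 24
[3] DMA t3→B (7c) ∥ CU A:t2 (5c) ⇒ 7c, clock 31
[4] DMA t4→A (9c) ∥ CU B:t3 (6c) ⇒ 9c, clock 40
[5] DMA t5→B (6c) ∥ CU A:t4 (2c) ⇒ 6c, clock 46
[6] DMA t6→A (3c) ∥ CU B:t5 (9c) ⇒ 9c, clock 55
[7] DMA idle ∥ CU A:t6 (4c) ⇒ 4c, clock 59

step 5: A=compute:t4 B=load:t5 [load-bound]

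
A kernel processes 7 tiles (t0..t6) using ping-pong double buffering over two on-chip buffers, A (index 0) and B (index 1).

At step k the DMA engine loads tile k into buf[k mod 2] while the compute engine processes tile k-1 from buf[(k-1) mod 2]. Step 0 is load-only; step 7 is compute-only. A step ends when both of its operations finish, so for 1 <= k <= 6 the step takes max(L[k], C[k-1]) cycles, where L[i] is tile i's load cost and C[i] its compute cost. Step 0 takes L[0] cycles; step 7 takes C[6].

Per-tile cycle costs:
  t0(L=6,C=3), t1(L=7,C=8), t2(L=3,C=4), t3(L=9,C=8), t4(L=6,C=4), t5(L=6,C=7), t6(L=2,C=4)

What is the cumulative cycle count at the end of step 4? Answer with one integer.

end_cycle[4] = 38

step 0: L[0]=6 → dur=6, Σ=6 | A=load:t0 B=idle [load-only]
step 1: L[1]=7 C[0]=3 → dur=7, Σ=13 | A=compute:t0 B=load:t1 [load-bound]
step 2: L[2]=3 C[1]=8 → dur=8, Σ=21 | A=load:t2 B=compute:t1 [compute-bound]
step 3: L[3]=9 C[2]=4 → dur=9, Σ=30 | A=compute:t2 B=load:t3 [load-bound]
step 4: L[4]=6 C[3]=8 → dur=8, Σ=38 | A=load:t4 B=compute:t3 [compute-bound]
step 5: L[5]=6 C[4]=4 → dur=6, Σ=44 | A=compute:t4 B=load:t5 [load-bound]
step 6: L[6]=2 C[5]=7 → dur=7, Σ=51 | A=load:t6 B=compute:t5 [compute-bound]
step 7: C[6]=4 → dur=4, Σ=55 | A=compute:t6 B=idle [compute-only]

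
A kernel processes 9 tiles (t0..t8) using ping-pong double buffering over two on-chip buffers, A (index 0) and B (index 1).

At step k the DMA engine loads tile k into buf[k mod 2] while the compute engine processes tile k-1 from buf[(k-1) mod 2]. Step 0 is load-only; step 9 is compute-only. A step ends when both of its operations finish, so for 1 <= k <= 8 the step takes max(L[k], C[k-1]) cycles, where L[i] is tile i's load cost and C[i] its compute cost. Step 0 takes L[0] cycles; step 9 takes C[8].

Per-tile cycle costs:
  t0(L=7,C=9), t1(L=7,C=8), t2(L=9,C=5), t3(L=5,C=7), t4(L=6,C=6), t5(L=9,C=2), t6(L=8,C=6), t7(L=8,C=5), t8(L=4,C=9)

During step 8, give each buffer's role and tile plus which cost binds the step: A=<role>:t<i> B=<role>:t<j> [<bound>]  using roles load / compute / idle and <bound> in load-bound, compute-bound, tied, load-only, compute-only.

step 8: A=load:t8 B=compute:t7 [compute-bound]

  0. 7=7c; end=7; A:t0 B:-
  1. max(7,9)=9c; end=16; A:t0 B:t1
  2. max(9,8)=9c; end=25; A:t2 B:t1
  3. max(5,5)=5c; end=30; A:t2 B:t3
  4. max(6,7)=7c; end=37; A:t4 B:t3
  5. max(9,6)=9c; end=46; A:t4 B:t5
  6. max(8,2)=8c; end=54; A:t6 B:t5
  7. max(8,6)=8c; end=62; A:t6 B:t7
  8. max(4,5)=5c; end=67; A:t8 B:t7
  9. 9=9c; end=76; A:t8 B:t7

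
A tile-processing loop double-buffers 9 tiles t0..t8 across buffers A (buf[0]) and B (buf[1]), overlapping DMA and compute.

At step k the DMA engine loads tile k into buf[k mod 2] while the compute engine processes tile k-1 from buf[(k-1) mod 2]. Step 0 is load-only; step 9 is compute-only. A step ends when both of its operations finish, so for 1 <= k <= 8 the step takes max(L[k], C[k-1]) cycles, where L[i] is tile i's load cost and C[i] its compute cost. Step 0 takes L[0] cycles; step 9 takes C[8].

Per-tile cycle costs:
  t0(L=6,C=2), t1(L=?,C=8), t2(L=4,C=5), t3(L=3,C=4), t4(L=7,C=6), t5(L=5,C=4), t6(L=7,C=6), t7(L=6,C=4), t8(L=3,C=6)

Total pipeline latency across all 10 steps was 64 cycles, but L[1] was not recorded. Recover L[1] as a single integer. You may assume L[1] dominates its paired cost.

step 0 | dur = L[0]=6 = 6
step 1 | dur = max(L[1]=?, C[0]=2) = L[1]  (unknown; binding)
step 2 | dur = max(L[2]=4, C[1]=8) = 8
step 3 | dur = max(L[3]=3, C[2]=5) = 5
step 4 | dur = max(L[4]=7, C[3]=4) = 7
step 5 | dur = max(L[5]=5, C[4]=6) = 6
step 6 | dur = max(L[6]=7, C[5]=4) = 7
step 7 | dur = max(L[7]=6, C[6]=6) = 6
step 8 | dur = max(L[8]=3, C[7]=4) = 4
step 9 | dur = C[8]=6 = 6
sum of known step durations = 55
dur[1] = total - known = 64 - 55 = 9
L[1] is the binding max in step 1, so L[1] = dur[1] = 9

L[1] = 9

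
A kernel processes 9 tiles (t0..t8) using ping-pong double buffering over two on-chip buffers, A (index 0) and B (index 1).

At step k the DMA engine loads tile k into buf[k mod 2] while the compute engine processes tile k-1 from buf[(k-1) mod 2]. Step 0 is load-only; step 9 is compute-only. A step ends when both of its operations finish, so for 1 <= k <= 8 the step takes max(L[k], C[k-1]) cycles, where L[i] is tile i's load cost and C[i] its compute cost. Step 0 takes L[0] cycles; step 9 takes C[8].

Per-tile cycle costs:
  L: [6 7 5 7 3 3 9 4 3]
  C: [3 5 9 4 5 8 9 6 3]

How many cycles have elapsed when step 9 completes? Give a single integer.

end_cycle[9] = 63

step 0: L[0]=6 → dur=6, Σ=6 | A=load:t0 B=idle [load-only]
step 1: L[1]=7 C[0]=3 → dur=7, Σ=13 | A=compute:t0 B=load:t1 [load-bound]
step 2: L[2]=5 C[1]=5 → dur=5, Σ=18 | A=load:t2 B=compute:t1 [tied]
step 3: L[3]=7 C[2]=9 → dur=9, Σ=27 | A=compute:t2 B=load:t3 [compute-bound]
step 4: L[4]=3 C[3]=4 → dur=4, Σ=31 | A=load:t4 B=compute:t3 [compute-bound]
step 5: L[5]=3 C[4]=5 → dur=5, Σ=36 | A=compute:t4 B=load:t5 [compute-bound]
step 6: L[6]=9 C[5]=8 → dur=9, Σ=45 | A=load:t6 B=compute:t5 [load-bound]
step 7: L[7]=4 C[6]=9 → dur=9, Σ=54 | A=compute:t6 B=load:t7 [compute-bound]
step 8: L[8]=3 C[7]=6 → dur=6, Σ=60 | A=load:t8 B=compute:t7 [compute-bound]
step 9: C[8]=3 → dur=3, Σ=63 | A=compute:t8 B=idle [compute-only]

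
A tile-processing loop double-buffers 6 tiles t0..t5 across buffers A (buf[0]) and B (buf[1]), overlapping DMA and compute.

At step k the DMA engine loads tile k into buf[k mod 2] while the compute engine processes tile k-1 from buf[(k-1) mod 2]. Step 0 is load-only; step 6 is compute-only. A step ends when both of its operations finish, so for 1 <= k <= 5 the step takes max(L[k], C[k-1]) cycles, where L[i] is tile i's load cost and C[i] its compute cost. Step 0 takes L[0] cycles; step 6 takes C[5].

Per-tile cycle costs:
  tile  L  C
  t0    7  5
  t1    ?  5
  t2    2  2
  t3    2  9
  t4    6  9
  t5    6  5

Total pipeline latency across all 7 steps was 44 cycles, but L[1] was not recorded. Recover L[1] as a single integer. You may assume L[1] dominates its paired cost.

L[1] = 7

step 0: dur = L[0]=7 = 7
step 1: dur = max(L[1]=?, C[0]=5) = L[1]  (unknown; binding)
step 2: dur = max(L[2]=2, C[1]=5) = 5
step 3: dur = max(L[3]=2, C[2]=2) = 2
step 4: dur = max(L[4]=6, C[3]=9) = 9
step 5: dur = max(L[5]=6, C[4]=9) = 9
step 6: dur = C[5]=5 = 5
sum of known step durations = 37
dur[1] = total - known = 44 - 37 = 7
L[1] is the binding max in step 1, so L[1] = dur[1] = 7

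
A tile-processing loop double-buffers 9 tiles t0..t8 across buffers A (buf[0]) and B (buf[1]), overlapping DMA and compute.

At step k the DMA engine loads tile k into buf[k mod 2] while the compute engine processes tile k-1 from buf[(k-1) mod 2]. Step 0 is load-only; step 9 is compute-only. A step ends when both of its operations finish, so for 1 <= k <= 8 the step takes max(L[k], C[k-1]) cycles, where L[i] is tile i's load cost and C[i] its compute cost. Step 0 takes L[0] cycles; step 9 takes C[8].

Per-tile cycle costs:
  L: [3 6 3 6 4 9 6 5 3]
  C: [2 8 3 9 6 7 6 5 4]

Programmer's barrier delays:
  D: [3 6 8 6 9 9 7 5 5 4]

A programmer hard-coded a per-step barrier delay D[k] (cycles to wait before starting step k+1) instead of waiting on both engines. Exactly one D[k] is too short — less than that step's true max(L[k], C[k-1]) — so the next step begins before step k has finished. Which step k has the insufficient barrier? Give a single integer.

k=0 barrier L[0]=3→3c, D[0]=3 ok
k=1 barrier max(L[1]=6,C[0]=2)→6c, D[1]=6 ok
k=2 barrier max(L[2]=3,C[1]=8)→8c, D[2]=8 ok
k=3 barrier max(L[3]=6,C[2]=3)→6c, D[3]=6 ok
k=4 barrier max(L[4]=4,C[3]=9)→9c, D[4]=9 ok
k=5 barrier max(L[5]=9,C[4]=6)→9c, D[5]=9 ok
k=6 barrier max(L[6]=6,C[5]=7)→7c, D[6]=7 ok
k=7 barrier max(L[7]=5,C[6]=6)→6c, D[7]=5 SHORT
k=8 barrier max(L[8]=3,C[7]=5)→5c, D[8]=5 ok
k=9 barrier C[8]=4→4c, D[9]=4 ok

hazard at step 7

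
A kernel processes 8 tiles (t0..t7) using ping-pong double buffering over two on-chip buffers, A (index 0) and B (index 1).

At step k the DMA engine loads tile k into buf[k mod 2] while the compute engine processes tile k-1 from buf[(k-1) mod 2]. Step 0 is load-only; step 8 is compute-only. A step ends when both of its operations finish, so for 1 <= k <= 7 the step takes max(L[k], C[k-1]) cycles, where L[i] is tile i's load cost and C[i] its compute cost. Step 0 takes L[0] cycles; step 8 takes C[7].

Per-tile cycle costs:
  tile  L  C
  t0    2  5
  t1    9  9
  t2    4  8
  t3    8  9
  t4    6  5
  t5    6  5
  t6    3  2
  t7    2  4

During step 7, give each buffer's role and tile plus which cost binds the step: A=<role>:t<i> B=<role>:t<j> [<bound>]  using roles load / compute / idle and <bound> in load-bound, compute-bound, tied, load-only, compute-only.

step 7: A=compute:t6 B=load:t7 [tied]

k=0 load=t0/2c comp=- wait=2 total=2
k=1 load=t1/9c comp=t0/5c wait=9 total=11
k=2 load=t2/4c comp=t1/9c wait=9 total=20
k=3 load=t3/8c comp=t2/8c wait=8 total=28
k=4 load=t4/6c comp=t3/9c wait=9 total=37
k=5 load=t5/6c comp=t4/5c wait=6 total=43
k=6 load=t6/3c comp=t5/5c wait=5 total=48
k=7 load=t7/2c comp=t6/2c wait=2 total=50
k=8 load=- comp=t7/4c wait=4 total=54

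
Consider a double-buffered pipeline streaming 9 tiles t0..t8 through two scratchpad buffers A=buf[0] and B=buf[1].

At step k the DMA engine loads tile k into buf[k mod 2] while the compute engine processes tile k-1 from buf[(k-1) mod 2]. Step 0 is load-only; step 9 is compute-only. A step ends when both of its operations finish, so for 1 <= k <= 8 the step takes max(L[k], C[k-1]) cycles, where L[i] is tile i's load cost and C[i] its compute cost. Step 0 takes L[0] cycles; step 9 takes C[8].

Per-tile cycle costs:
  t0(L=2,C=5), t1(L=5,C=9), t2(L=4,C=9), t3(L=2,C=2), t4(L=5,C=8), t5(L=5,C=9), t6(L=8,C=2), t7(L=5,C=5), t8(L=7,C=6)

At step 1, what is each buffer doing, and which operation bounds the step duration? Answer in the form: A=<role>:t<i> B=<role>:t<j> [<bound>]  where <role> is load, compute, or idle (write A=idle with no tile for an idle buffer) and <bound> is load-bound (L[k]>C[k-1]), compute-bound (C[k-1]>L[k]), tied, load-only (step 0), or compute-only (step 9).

step 1: A=compute:t0 B=load:t1 [tied]

[0] DMA t0→A (2c) ∥ CU idle ⇒ 2c, clock 2
[1] DMA t1→B (5c) ∥ CU A:t0 (5c) ⇒ 5c, clock 7
[2] DMA t2→A (4c) ∥ CU B:t1 (9c) ⇒ 9c, clock 16
[3] DMA t3→B (2c) ∥ CU A:t2 (9c) ⇒ 9c, clock 25
[4] DMA t4→A (5c) ∥ CU B:t3 (2c) ⇒ 5c, clock 30
[5] DMA t5→B (5c) ∥ CU A:t4 (8c) ⇒ 8c, clock 38
[6] DMA t6→A (8c) ∥ CU B:t5 (9c) ⇒ 9c, clock 47
[7] DMA t7→B (5c) ∥ CU A:t6 (2c) ⇒ 5c, clock 52
[8] DMA t8→A (7c) ∥ CU B:t7 (5c) ⇒ 7c, clock 59
[9] DMA idle ∥ CU A:t8 (6c) ⇒ 6c, clock 65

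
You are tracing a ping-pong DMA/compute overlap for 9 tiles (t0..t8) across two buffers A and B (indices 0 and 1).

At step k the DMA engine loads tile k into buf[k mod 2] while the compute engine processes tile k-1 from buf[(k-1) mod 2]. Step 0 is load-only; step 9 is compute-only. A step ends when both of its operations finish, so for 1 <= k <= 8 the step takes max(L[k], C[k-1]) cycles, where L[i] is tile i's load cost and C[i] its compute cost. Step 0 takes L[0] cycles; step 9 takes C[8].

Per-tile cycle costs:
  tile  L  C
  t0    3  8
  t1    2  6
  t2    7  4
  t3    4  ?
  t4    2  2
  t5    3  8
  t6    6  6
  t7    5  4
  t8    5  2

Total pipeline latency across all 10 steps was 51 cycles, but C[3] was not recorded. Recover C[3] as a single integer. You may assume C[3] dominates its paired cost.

C[3] = 5

step 0 → dur = L[0]=3 = 3
step 1 → dur = max(L[1]=2, C[0]=8) = 8
step 2 → dur = max(L[2]=7, C[1]=6) = 7
step 3 → dur = max(L[3]=4, C[2]=4) = 4
step 4 → dur = max(L[4]=2, C[3]=?) = C[3]  (unknown; binding)
step 5 → dur = max(L[5]=3, C[4]=2) = 3
step 6 → dur = max(L[6]=6, C[5]=8) = 8
step 7 → dur = max(L[7]=5, C[6]=6) = 6
step 8 → dur = max(L[8]=5, C[7]=4) = 5
step 9 → dur = C[8]=2 = 2
sum of known step durations = 46
dur[4] = total - known = 51 - 46 = 5
C[3] is the binding max in step 4, so C[3] = dur[4] = 5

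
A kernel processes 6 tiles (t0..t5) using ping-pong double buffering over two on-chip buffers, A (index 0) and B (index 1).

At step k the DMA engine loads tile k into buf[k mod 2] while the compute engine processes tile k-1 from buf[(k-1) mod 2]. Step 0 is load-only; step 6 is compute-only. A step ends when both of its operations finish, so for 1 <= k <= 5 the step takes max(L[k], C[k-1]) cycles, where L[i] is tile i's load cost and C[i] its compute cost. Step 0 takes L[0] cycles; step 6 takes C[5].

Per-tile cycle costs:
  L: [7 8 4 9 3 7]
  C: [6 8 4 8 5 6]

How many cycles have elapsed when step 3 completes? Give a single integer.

  0. 7=7c; end=7; A:t0 B:-
  1. max(8,6)=8c; end=15; A:t0 B:t1
  2. max(4,8)=8c; end=23; A:t2 B:t1
  3. max(9,4)=9c; end=32; A:t2 B:t3
  4. max(3,8)=8c; end=40; A:t4 B:t3
  5. max(7,5)=7c; end=47; A:t4 B:t5
  6. 6=6c; end=53; A:t4 B:t5

end_cycle[3] = 32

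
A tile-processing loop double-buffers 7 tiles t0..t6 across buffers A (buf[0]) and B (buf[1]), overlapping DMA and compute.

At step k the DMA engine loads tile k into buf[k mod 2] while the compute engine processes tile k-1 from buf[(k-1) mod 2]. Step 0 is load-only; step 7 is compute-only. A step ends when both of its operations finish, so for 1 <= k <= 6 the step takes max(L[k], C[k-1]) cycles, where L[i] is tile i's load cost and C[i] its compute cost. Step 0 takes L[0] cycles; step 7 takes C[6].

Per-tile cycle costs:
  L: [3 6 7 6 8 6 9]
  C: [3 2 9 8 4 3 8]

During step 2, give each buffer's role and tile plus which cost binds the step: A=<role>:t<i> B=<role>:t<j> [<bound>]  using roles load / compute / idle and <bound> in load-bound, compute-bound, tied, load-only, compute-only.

step 2: A=load:t2 B=compute:t1 [load-bound]

[0] DMA t0→A (3c) ∥ CU idle ⇒ 3c, clock 3
[1] DMA t1→B (6c) ∥ CU A:t0 (3c) ⇒ 6c, clock 9
[2] DMA t2→A (7c) ∥ CU B:t1 (2c) ⇒ 7c, clock 16
[3] DMA t3→B (6c) ∥ CU A:t2 (9c) ⇒ 9c, clock 25
[4] DMA t4→A (8c) ∥ CU B:t3 (8c) ⇒ 8c, clock 33
[5] DMA t5→B (6c) ∥ CU A:t4 (4c) ⇒ 6c, clock 39
[6] DMA t6→A (9c) ∥ CU B:t5 (3c) ⇒ 9c, clock 48
[7] DMA idle ∥ CU A:t6 (8c) ⇒ 8c, clock 56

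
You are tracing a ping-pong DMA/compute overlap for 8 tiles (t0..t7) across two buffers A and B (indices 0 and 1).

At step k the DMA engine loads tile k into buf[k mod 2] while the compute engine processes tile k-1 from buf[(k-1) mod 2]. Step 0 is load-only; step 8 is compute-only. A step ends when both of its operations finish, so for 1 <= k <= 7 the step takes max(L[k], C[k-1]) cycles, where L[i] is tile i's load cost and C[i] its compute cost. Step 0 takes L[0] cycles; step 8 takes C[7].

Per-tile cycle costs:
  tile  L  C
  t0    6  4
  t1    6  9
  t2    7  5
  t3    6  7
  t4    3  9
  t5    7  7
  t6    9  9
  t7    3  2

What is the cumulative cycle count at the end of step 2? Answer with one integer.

end_cycle[2] = 21

step 0: L[0]=6 → dur=6, Σ=6 | A=load:t0 B=idle [load-only]
step 1: L[1]=6 C[0]=4 → dur=6, Σ=12 | A=compute:t0 B=load:t1 [load-bound]
step 2: L[2]=7 C[1]=9 → dur=9, Σ=21 | A=load:t2 B=compute:t1 [compute-bound]
step 3: L[3]=6 C[2]=5 → dur=6, Σ=27 | A=compute:t2 B=load:t3 [load-bound]
step 4: L[4]=3 C[3]=7 → dur=7, Σ=34 | A=load:t4 B=compute:t3 [compute-bound]
step 5: L[5]=7 C[4]=9 → dur=9, Σ=43 | A=compute:t4 B=load:t5 [compute-bound]
step 6: L[6]=9 C[5]=7 → dur=9, Σ=52 | A=load:t6 B=compute:t5 [load-bound]
step 7: L[7]=3 C[6]=9 → dur=9, Σ=61 | A=compute:t6 B=load:t7 [compute-bound]
step 8: C[7]=2 → dur=2, Σ=63 | A=idle B=compute:t7 [compute-only]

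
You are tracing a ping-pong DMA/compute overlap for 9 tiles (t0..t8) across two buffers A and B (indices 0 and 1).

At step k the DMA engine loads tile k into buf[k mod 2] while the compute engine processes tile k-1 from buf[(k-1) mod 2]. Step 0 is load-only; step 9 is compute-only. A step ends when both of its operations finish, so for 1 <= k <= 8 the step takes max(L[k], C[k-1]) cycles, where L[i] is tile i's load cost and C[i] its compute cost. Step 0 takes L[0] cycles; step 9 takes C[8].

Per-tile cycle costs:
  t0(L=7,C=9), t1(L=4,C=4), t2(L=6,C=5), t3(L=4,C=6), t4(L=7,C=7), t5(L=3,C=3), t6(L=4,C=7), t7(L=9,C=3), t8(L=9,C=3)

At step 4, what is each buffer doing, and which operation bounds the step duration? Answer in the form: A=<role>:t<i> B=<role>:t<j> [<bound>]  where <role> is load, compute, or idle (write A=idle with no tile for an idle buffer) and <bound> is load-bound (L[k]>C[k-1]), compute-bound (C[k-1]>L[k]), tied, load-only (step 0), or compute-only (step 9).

step 4: A=load:t4 B=compute:t3 [load-bound]

[0] DMA t0→A (7c) ∥ CU idle ⇒ 7c, clock 7
[1] DMA t1→B (4c) ∥ CU A:t0 (9c) ⇒ 9c, clock 16
[2] DMA t2→A (6c) ∥ CU B:t1 (4c) ⇒ 6c, clock 22
[3] DMA t3→B (4c) ∥ CU A:t2 (5c) ⇒ 5c, clock 27
[4] DMA t4→A (7c) ∥ CU B:t3 (6c) ⇒ 7c, clock 34
[5] DMA t5→B (3c) ∥ CU A:t4 (7c) ⇒ 7c, clock 41
[6] DMA t6→A (4c) ∥ CU B:t5 (3c) ⇒ 4c, clock 45
[7] DMA t7→B (9c) ∥ CU A:t6 (7c) ⇒ 9c, clock 54
[8] DMA t8→A (9c) ∥ CU B:t7 (3c) ⇒ 9c, clock 63
[9] DMA idle ∥ CU A:t8 (3c) ⇒ 3c, clock 66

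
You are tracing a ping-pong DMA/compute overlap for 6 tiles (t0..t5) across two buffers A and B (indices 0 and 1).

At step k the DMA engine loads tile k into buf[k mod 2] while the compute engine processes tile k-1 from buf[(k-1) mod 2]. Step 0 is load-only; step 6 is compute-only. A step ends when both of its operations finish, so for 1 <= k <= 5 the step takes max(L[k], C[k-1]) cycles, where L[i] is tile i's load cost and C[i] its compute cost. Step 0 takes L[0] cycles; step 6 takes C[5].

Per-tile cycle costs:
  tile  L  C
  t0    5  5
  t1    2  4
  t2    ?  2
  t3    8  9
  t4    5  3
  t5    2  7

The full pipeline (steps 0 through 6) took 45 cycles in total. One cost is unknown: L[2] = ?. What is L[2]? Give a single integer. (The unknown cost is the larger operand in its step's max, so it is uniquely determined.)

L[2] = 8

step 0 = dur = L[0]=5 = 5
step 1 = dur = max(L[1]=2, C[0]=5) = 5
step 2 = dur = max(L[2]=?, C[1]=4) = L[2]  (unknown; binding)
step 3 = dur = max(L[3]=8, C[2]=2) = 8
step 4 = dur = max(L[4]=5, C[3]=9) = 9
step 5 = dur = max(L[5]=2, C[4]=3) = 3
step 6 = dur = C[5]=7 = 7
sum of known step durations = 37
dur[2] = total - known = 45 - 37 = 8
L[2] is the binding max in step 2, so L[2] = dur[2] = 8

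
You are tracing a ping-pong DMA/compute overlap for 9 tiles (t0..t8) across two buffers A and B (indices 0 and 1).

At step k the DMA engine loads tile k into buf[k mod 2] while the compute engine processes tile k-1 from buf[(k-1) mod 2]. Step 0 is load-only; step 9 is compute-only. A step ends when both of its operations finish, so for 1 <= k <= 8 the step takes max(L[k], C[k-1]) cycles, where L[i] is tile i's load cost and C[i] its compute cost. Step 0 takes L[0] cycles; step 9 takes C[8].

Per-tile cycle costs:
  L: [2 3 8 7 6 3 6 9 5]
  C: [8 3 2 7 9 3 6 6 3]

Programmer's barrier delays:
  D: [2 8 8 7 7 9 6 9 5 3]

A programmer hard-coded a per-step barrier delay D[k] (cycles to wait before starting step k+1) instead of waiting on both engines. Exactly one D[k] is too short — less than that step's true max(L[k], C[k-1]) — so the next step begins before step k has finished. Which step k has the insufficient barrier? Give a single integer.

step 0: need L[0]=2 = 2; D[0]=2 ok
step 1: need max(L[1]=3,C[0]=8) = 8; D[1]=8 ok
step 2: need max(L[2]=8,C[1]=3) = 8; D[2]=8 ok
step 3: need max(L[3]=7,C[2]=2) = 7; D[3]=7 ok
step 4: need max(L[4]=6,C[3]=7) = 7; D[4]=7 ok
step 5: need max(L[5]=3,C[4]=9) = 9; D[5]=9 ok
step 6: need max(L[6]=6,C[5]=3) = 6; D[6]=6 ok
step 7: need max(L[7]=9,C[6]=6) = 9; D[7]=9 ok
step 8: need max(L[8]=5,C[7]=6) = 6; D[8]=5 SHORT
step 9: need C[8]=3 = 3; D[9]=3 ok

hazard at step 8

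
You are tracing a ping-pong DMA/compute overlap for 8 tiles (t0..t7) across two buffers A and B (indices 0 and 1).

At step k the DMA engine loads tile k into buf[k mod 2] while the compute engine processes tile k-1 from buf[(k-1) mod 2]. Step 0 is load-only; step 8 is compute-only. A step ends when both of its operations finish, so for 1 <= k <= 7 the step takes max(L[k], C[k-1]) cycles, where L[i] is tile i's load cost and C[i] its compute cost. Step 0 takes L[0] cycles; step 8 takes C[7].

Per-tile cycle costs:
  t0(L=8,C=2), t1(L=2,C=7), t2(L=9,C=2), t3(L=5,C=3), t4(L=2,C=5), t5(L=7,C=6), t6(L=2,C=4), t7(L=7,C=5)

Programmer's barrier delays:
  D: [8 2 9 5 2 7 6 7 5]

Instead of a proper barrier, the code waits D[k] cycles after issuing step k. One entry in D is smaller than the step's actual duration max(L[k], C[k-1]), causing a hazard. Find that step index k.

hazard at step 4

k=0 barrier L[0]=8→8c, D[0]=8 ok
k=1 barrier max(L[1]=2,C[0]=2)→2c, D[1]=2 ok
k=2 barrier max(L[2]=9,C[1]=7)→9c, D[2]=9 ok
k=3 barrier max(L[3]=5,C[2]=2)→5c, D[3]=5 ok
k=4 barrier max(L[4]=2,C[3]=3)→3c, D[4]=2 SHORT
k=5 barrier max(L[5]=7,C[4]=5)→7c, D[5]=7 ok
k=6 barrier max(L[6]=2,C[5]=6)→6c, D[6]=6 ok
k=7 barrier max(L[7]=7,C[6]=4)→7c, D[7]=7 ok
k=8 barrier C[7]=5→5c, D[8]=5 ok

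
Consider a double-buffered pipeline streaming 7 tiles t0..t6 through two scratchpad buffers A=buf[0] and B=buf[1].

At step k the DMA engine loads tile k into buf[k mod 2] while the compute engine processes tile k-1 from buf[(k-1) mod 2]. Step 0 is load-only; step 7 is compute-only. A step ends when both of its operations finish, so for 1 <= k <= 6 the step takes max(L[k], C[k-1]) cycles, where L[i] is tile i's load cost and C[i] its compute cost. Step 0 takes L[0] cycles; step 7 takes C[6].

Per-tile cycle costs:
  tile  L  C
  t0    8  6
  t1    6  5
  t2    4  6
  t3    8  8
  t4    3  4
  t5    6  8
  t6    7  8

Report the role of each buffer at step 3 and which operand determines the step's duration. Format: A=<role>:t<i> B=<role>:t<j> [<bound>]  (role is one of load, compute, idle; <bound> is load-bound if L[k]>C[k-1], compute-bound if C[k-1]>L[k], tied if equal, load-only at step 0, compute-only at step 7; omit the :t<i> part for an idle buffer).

[0] DMA t0→A (8c) ∥ CU idle ⇒ 8c, clock 8
[1] DMA t1→B (6c) ∥ CU A:t0 (6c) ⇒ 6c, clock 14
[2] DMA t2→A (4c) ∥ CU B:t1 (5c) ⇒ 5c, clock 19
[3] DMA t3→B (8c) ∥ CU A:t2 (6c) ⇒ 8c, clock 27
[4] DMA t4→A (3c) ∥ CU B:t3 (8c) ⇒ 8c, clock 35
[5] DMA t5→B (6c) ∥ CU A:t4 (4c) ⇒ 6c, clock 41
[6] DMA t6→A (7c) ∥ CU B:t5 (8c) ⇒ 8c, clock 49
[7] DMA idle ∥ CU A:t6 (8c) ⇒ 8c, clock 57

step 3: A=compute:t2 B=load:t3 [load-bound]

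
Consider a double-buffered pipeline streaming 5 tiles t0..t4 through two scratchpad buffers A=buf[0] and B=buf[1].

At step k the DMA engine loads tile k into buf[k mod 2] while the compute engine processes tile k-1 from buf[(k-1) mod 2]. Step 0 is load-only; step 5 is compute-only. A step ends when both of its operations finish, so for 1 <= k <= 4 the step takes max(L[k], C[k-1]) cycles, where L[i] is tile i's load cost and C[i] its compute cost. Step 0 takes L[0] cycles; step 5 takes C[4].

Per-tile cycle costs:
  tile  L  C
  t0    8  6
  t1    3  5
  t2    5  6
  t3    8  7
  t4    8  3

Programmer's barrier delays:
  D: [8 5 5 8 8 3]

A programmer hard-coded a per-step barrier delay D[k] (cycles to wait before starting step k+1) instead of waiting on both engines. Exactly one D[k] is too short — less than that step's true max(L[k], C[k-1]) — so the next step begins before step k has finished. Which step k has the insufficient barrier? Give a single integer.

hazard at step 1

k=0 barrier L[0]=8→8c, D[0]=8 ok
k=1 barrier max(L[1]=3,C[0]=6)→6c, D[1]=5 SHORT
k=2 barrier max(L[2]=5,C[1]=5)→5c, D[2]=5 ok
k=3 barrier max(L[3]=8,C[2]=6)→8c, D[3]=8 ok
k=4 barrier max(L[4]=8,C[3]=7)→8c, D[4]=8 ok
k=5 barrier C[4]=3→3c, D[5]=3 ok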